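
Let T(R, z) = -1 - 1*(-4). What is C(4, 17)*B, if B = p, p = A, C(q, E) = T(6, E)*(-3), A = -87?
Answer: 783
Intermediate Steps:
T(R, z) = 3 (T(R, z) = -1 + 4 = 3)
C(q, E) = -9 (C(q, E) = 3*(-3) = -9)
p = -87
B = -87
C(4, 17)*B = -9*(-87) = 783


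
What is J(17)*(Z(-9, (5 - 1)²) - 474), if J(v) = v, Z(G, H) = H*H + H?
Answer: -3434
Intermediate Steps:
Z(G, H) = H + H² (Z(G, H) = H² + H = H + H²)
J(17)*(Z(-9, (5 - 1)²) - 474) = 17*((5 - 1)²*(1 + (5 - 1)²) - 474) = 17*(4²*(1 + 4²) - 474) = 17*(16*(1 + 16) - 474) = 17*(16*17 - 474) = 17*(272 - 474) = 17*(-202) = -3434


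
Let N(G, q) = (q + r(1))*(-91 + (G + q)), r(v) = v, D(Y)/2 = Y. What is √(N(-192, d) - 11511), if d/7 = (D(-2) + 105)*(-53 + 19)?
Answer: √584592366 ≈ 24178.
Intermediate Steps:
D(Y) = 2*Y
d = -24038 (d = 7*((2*(-2) + 105)*(-53 + 19)) = 7*((-4 + 105)*(-34)) = 7*(101*(-34)) = 7*(-3434) = -24038)
N(G, q) = (1 + q)*(-91 + G + q) (N(G, q) = (q + 1)*(-91 + (G + q)) = (1 + q)*(-91 + G + q))
√(N(-192, d) - 11511) = √((-91 - 192 + (-24038)² - 90*(-24038) - 192*(-24038)) - 11511) = √((-91 - 192 + 577825444 + 2163420 + 4615296) - 11511) = √(584603877 - 11511) = √584592366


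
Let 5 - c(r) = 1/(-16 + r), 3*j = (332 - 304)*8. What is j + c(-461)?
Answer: 38002/477 ≈ 79.669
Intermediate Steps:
j = 224/3 (j = ((332 - 304)*8)/3 = (28*8)/3 = (1/3)*224 = 224/3 ≈ 74.667)
c(r) = 5 - 1/(-16 + r)
j + c(-461) = 224/3 + (-81 + 5*(-461))/(-16 - 461) = 224/3 + (-81 - 2305)/(-477) = 224/3 - 1/477*(-2386) = 224/3 + 2386/477 = 38002/477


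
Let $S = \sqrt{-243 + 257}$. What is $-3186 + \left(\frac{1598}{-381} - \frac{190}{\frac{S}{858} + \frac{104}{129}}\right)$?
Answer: $- \frac{115473525220264}{33706294665} + \frac{30142398 \sqrt{14}}{88467965} \approx -3424.6$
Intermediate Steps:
$S = \sqrt{14} \approx 3.7417$
$-3186 + \left(\frac{1598}{-381} - \frac{190}{\frac{S}{858} + \frac{104}{129}}\right) = -3186 + \left(\frac{1598}{-381} - \frac{190}{\frac{\sqrt{14}}{858} + \frac{104}{129}}\right) = -3186 + \left(1598 \left(- \frac{1}{381}\right) - \frac{190}{\sqrt{14} \cdot \frac{1}{858} + 104 \cdot \frac{1}{129}}\right) = -3186 - \left(\frac{1598}{381} + \frac{190}{\frac{\sqrt{14}}{858} + \frac{104}{129}}\right) = -3186 - \left(\frac{1598}{381} + \frac{190}{\frac{104}{129} + \frac{\sqrt{14}}{858}}\right) = - \frac{1215464}{381} - \frac{190}{\frac{104}{129} + \frac{\sqrt{14}}{858}}$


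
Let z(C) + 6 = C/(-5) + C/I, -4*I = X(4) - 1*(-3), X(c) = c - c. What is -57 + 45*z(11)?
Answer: -1086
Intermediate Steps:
X(c) = 0
I = -3/4 (I = -(0 - 1*(-3))/4 = -(0 + 3)/4 = -1/4*3 = -3/4 ≈ -0.75000)
z(C) = -6 - 23*C/15 (z(C) = -6 + (C/(-5) + C/(-3/4)) = -6 + (C*(-1/5) + C*(-4/3)) = -6 + (-C/5 - 4*C/3) = -6 - 23*C/15)
-57 + 45*z(11) = -57 + 45*(-6 - 23/15*11) = -57 + 45*(-6 - 253/15) = -57 + 45*(-343/15) = -57 - 1029 = -1086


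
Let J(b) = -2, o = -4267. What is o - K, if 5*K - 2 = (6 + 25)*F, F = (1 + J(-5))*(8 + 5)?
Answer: -20934/5 ≈ -4186.8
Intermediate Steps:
F = -13 (F = (1 - 2)*(8 + 5) = -1*13 = -13)
K = -401/5 (K = 2/5 + ((6 + 25)*(-13))/5 = 2/5 + (31*(-13))/5 = 2/5 + (1/5)*(-403) = 2/5 - 403/5 = -401/5 ≈ -80.200)
o - K = -4267 - 1*(-401/5) = -4267 + 401/5 = -20934/5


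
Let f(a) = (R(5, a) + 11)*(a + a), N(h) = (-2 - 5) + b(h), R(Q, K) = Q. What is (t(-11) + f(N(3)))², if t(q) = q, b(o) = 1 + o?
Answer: 11449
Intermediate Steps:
N(h) = -6 + h (N(h) = (-2 - 5) + (1 + h) = -7 + (1 + h) = -6 + h)
f(a) = 32*a (f(a) = (5 + 11)*(a + a) = 16*(2*a) = 32*a)
(t(-11) + f(N(3)))² = (-11 + 32*(-6 + 3))² = (-11 + 32*(-3))² = (-11 - 96)² = (-107)² = 11449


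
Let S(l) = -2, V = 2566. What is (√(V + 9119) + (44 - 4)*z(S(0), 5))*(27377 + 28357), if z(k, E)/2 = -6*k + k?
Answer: 44587200 + 55734*√11685 ≈ 5.0612e+7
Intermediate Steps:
z(k, E) = -10*k (z(k, E) = 2*(-6*k + k) = 2*(-5*k) = -10*k)
(√(V + 9119) + (44 - 4)*z(S(0), 5))*(27377 + 28357) = (√(2566 + 9119) + (44 - 4)*(-10*(-2)))*(27377 + 28357) = (√11685 + 40*20)*55734 = (√11685 + 800)*55734 = (800 + √11685)*55734 = 44587200 + 55734*√11685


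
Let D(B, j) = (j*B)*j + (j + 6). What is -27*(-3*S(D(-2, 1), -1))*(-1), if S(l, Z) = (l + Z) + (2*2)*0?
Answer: -324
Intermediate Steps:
D(B, j) = 6 + j + B*j**2 (D(B, j) = (B*j)*j + (6 + j) = B*j**2 + (6 + j) = 6 + j + B*j**2)
S(l, Z) = Z + l (S(l, Z) = (Z + l) + 4*0 = (Z + l) + 0 = Z + l)
-27*(-3*S(D(-2, 1), -1))*(-1) = -27*(-3*(-1 + (6 + 1 - 2*1**2)))*(-1) = -27*(-3*(-1 + (6 + 1 - 2*1)))*(-1) = -27*(-3*(-1 + (6 + 1 - 2)))*(-1) = -27*(-3*(-1 + 5))*(-1) = -27*(-3*4)*(-1) = -(-324)*(-1) = -27*12 = -324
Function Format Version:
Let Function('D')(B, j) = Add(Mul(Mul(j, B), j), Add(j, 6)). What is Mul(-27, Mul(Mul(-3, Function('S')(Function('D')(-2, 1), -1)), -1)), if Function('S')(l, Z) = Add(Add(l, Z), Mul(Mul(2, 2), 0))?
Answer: -324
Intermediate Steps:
Function('D')(B, j) = Add(6, j, Mul(B, Pow(j, 2))) (Function('D')(B, j) = Add(Mul(Mul(B, j), j), Add(6, j)) = Add(Mul(B, Pow(j, 2)), Add(6, j)) = Add(6, j, Mul(B, Pow(j, 2))))
Function('S')(l, Z) = Add(Z, l) (Function('S')(l, Z) = Add(Add(Z, l), Mul(4, 0)) = Add(Add(Z, l), 0) = Add(Z, l))
Mul(-27, Mul(Mul(-3, Function('S')(Function('D')(-2, 1), -1)), -1)) = Mul(-27, Mul(Mul(-3, Add(-1, Add(6, 1, Mul(-2, Pow(1, 2))))), -1)) = Mul(-27, Mul(Mul(-3, Add(-1, Add(6, 1, Mul(-2, 1)))), -1)) = Mul(-27, Mul(Mul(-3, Add(-1, Add(6, 1, -2))), -1)) = Mul(-27, Mul(Mul(-3, Add(-1, 5)), -1)) = Mul(-27, Mul(Mul(-3, 4), -1)) = Mul(-27, Mul(-12, -1)) = Mul(-27, 12) = -324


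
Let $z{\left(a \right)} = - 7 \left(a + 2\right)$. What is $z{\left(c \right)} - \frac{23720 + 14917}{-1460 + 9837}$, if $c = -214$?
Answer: $\frac{12392831}{8377} \approx 1479.4$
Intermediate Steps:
$z{\left(a \right)} = -14 - 7 a$ ($z{\left(a \right)} = - 7 \left(2 + a\right) = -14 - 7 a$)
$z{\left(c \right)} - \frac{23720 + 14917}{-1460 + 9837} = \left(-14 - -1498\right) - \frac{23720 + 14917}{-1460 + 9837} = \left(-14 + 1498\right) - \frac{38637}{8377} = 1484 - 38637 \cdot \frac{1}{8377} = 1484 - \frac{38637}{8377} = \frac{12392831}{8377}$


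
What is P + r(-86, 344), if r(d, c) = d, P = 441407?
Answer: 441321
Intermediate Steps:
P + r(-86, 344) = 441407 - 86 = 441321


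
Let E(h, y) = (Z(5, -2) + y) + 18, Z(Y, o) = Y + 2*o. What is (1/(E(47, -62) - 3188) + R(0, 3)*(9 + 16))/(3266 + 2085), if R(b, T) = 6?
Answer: 484649/17289081 ≈ 0.028032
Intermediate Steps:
E(h, y) = 19 + y (E(h, y) = ((5 + 2*(-2)) + y) + 18 = ((5 - 4) + y) + 18 = (1 + y) + 18 = 19 + y)
(1/(E(47, -62) - 3188) + R(0, 3)*(9 + 16))/(3266 + 2085) = (1/((19 - 62) - 3188) + 6*(9 + 16))/(3266 + 2085) = (1/(-43 - 3188) + 6*25)/5351 = (1/(-3231) + 150)*(1/5351) = (-1/3231 + 150)*(1/5351) = (484649/3231)*(1/5351) = 484649/17289081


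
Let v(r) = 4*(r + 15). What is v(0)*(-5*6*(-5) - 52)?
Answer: 5880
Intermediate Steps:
v(r) = 60 + 4*r (v(r) = 4*(15 + r) = 60 + 4*r)
v(0)*(-5*6*(-5) - 52) = (60 + 4*0)*(-5*6*(-5) - 52) = (60 + 0)*(-30*(-5) - 52) = 60*(150 - 52) = 60*98 = 5880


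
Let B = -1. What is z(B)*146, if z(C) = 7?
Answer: 1022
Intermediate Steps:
z(B)*146 = 7*146 = 1022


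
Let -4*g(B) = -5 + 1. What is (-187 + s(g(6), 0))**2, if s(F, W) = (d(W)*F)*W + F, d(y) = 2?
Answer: 34596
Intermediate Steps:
g(B) = 1 (g(B) = -(-5 + 1)/4 = -1/4*(-4) = 1)
s(F, W) = F + 2*F*W (s(F, W) = (2*F)*W + F = 2*F*W + F = F + 2*F*W)
(-187 + s(g(6), 0))**2 = (-187 + 1*(1 + 2*0))**2 = (-187 + 1*(1 + 0))**2 = (-187 + 1*1)**2 = (-187 + 1)**2 = (-186)**2 = 34596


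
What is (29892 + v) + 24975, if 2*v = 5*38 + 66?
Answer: 54995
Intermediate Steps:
v = 128 (v = (5*38 + 66)/2 = (190 + 66)/2 = (½)*256 = 128)
(29892 + v) + 24975 = (29892 + 128) + 24975 = 30020 + 24975 = 54995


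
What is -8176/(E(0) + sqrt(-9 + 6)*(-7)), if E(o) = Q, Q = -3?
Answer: 2044/13 - 14308*I*sqrt(3)/39 ≈ 157.23 - 635.44*I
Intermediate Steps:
E(o) = -3
-8176/(E(0) + sqrt(-9 + 6)*(-7)) = -8176/(-3 + sqrt(-9 + 6)*(-7)) = -8176/(-3 + sqrt(-3)*(-7)) = -8176/(-3 + (I*sqrt(3))*(-7)) = -8176/(-3 - 7*I*sqrt(3))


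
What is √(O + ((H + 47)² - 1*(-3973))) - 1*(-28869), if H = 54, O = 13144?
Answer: 28869 + √27318 ≈ 29034.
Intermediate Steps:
√(O + ((H + 47)² - 1*(-3973))) - 1*(-28869) = √(13144 + ((54 + 47)² - 1*(-3973))) - 1*(-28869) = √(13144 + (101² + 3973)) + 28869 = √(13144 + (10201 + 3973)) + 28869 = √(13144 + 14174) + 28869 = √27318 + 28869 = 28869 + √27318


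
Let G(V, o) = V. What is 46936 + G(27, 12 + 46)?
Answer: 46963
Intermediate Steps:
46936 + G(27, 12 + 46) = 46936 + 27 = 46963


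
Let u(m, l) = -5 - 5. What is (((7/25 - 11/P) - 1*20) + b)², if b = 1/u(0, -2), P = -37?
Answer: 1304437689/3422500 ≈ 381.14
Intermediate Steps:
u(m, l) = -10
b = -⅒ (b = 1/(-10) = -⅒ ≈ -0.10000)
(((7/25 - 11/P) - 1*20) + b)² = (((7/25 - 11/(-37)) - 1*20) - ⅒)² = (((7*(1/25) - 11*(-1/37)) - 20) - ⅒)² = (((7/25 + 11/37) - 20) - ⅒)² = ((534/925 - 20) - ⅒)² = (-17966/925 - ⅒)² = (-36117/1850)² = 1304437689/3422500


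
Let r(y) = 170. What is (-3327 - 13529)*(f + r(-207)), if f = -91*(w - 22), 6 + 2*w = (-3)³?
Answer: -61920516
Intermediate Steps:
w = -33/2 (w = -3 + (½)*(-3)³ = -3 + (½)*(-27) = -3 - 27/2 = -33/2 ≈ -16.500)
f = 7007/2 (f = -91*(-33/2 - 22) = -91*(-77/2) = 7007/2 ≈ 3503.5)
(-3327 - 13529)*(f + r(-207)) = (-3327 - 13529)*(7007/2 + 170) = -16856*7347/2 = -61920516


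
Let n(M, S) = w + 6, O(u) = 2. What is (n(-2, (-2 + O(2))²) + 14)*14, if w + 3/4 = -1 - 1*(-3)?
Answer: 595/2 ≈ 297.50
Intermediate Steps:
w = 5/4 (w = -¾ + (-1 - 1*(-3)) = -¾ + (-1 + 3) = -¾ + 2 = 5/4 ≈ 1.2500)
n(M, S) = 29/4 (n(M, S) = 5/4 + 6 = 29/4)
(n(-2, (-2 + O(2))²) + 14)*14 = (29/4 + 14)*14 = (85/4)*14 = 595/2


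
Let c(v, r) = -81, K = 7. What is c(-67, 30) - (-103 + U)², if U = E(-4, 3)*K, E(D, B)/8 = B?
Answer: -4306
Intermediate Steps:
E(D, B) = 8*B
U = 168 (U = (8*3)*7 = 24*7 = 168)
c(-67, 30) - (-103 + U)² = -81 - (-103 + 168)² = -81 - 1*65² = -81 - 1*4225 = -81 - 4225 = -4306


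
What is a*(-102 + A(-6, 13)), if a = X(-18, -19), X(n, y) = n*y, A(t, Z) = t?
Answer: -36936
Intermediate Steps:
a = 342 (a = -18*(-19) = 342)
a*(-102 + A(-6, 13)) = 342*(-102 - 6) = 342*(-108) = -36936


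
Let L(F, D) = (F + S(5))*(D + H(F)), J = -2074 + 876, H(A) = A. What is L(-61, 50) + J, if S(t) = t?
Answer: -582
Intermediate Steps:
J = -1198
L(F, D) = (5 + F)*(D + F) (L(F, D) = (F + 5)*(D + F) = (5 + F)*(D + F))
L(-61, 50) + J = ((-61)² + 5*50 + 5*(-61) + 50*(-61)) - 1198 = (3721 + 250 - 305 - 3050) - 1198 = 616 - 1198 = -582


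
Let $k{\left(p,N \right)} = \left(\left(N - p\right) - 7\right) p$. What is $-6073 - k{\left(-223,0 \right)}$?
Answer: $42095$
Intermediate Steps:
$k{\left(p,N \right)} = p \left(-7 + N - p\right)$ ($k{\left(p,N \right)} = \left(-7 + N - p\right) p = p \left(-7 + N - p\right)$)
$-6073 - k{\left(-223,0 \right)} = -6073 - - 223 \left(-7 + 0 - -223\right) = -6073 - - 223 \left(-7 + 0 + 223\right) = -6073 - \left(-223\right) 216 = -6073 - -48168 = -6073 + 48168 = 42095$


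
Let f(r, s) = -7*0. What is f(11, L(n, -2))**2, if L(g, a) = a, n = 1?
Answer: 0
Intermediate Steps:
f(r, s) = 0
f(11, L(n, -2))**2 = 0**2 = 0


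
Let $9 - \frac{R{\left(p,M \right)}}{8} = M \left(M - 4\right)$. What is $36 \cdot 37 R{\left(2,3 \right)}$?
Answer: $127872$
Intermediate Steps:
$R{\left(p,M \right)} = 72 - 8 M \left(-4 + M\right)$ ($R{\left(p,M \right)} = 72 - 8 M \left(M - 4\right) = 72 - 8 M \left(-4 + M\right)$)
$36 \cdot 37 R{\left(2,3 \right)} = 36 \cdot 37 \left(72 - 8 \cdot 3^{2} + 32 \cdot 3\right) = 1332 \left(72 - 72 + 96\right) = 1332 \cdot 96 = 127872$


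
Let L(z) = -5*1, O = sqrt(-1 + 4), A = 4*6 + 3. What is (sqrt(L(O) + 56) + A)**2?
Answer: (27 + sqrt(51))**2 ≈ 1165.6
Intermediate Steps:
A = 27 (A = 24 + 3 = 27)
O = sqrt(3) ≈ 1.7320
L(z) = -5
(sqrt(L(O) + 56) + A)**2 = (sqrt(-5 + 56) + 27)**2 = (sqrt(51) + 27)**2 = (27 + sqrt(51))**2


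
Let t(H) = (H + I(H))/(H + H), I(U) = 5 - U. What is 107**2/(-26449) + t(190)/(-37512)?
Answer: -32640117937/75403771488 ≈ -0.43287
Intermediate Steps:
t(H) = 5/(2*H) (t(H) = (H + (5 - H))/(H + H) = 5/((2*H)) = 5*(1/(2*H)) = 5/(2*H))
107**2/(-26449) + t(190)/(-37512) = 107**2/(-26449) + ((5/2)/190)/(-37512) = 11449*(-1/26449) + ((5/2)*(1/190))*(-1/37512) = -11449/26449 + (1/76)*(-1/37512) = -11449/26449 - 1/2850912 = -32640117937/75403771488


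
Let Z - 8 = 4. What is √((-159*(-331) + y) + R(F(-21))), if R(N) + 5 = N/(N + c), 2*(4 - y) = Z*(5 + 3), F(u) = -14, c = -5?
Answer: √18981646/19 ≈ 229.30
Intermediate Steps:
Z = 12 (Z = 8 + 4 = 12)
y = -44 (y = 4 - 6*(5 + 3) = 4 - 6*8 = 4 - ½*96 = 4 - 48 = -44)
R(N) = -5 + N/(-5 + N) (R(N) = -5 + N/(N - 5) = -5 + N/(-5 + N))
√((-159*(-331) + y) + R(F(-21))) = √((-159*(-331) - 44) + (25 - 4*(-14))/(-5 - 14)) = √((52629 - 44) + (25 + 56)/(-19)) = √(52585 - 1/19*81) = √(52585 - 81/19) = √(999034/19) = √18981646/19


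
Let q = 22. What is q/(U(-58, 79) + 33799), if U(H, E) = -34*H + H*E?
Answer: 22/31189 ≈ 0.00070538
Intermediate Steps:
U(H, E) = -34*H + E*H
q/(U(-58, 79) + 33799) = 22/(-58*(-34 + 79) + 33799) = 22/(-58*45 + 33799) = 22/(-2610 + 33799) = 22/31189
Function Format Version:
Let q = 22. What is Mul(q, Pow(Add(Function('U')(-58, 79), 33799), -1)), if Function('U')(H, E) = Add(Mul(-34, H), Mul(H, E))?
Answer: Rational(22, 31189) ≈ 0.00070538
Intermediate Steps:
Function('U')(H, E) = Add(Mul(-34, H), Mul(E, H))
Mul(q, Pow(Add(Function('U')(-58, 79), 33799), -1)) = Mul(22, Pow(Add(Mul(-58, Add(-34, 79)), 33799), -1)) = Mul(22, Pow(Add(Mul(-58, 45), 33799), -1)) = Mul(22, Pow(Add(-2610, 33799), -1)) = Mul(22, Pow(31189, -1)) = Mul(22, Rational(1, 31189)) = Rational(22, 31189)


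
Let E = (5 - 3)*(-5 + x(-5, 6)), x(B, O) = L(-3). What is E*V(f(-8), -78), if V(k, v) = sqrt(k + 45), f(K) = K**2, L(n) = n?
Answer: -16*sqrt(109) ≈ -167.04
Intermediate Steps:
x(B, O) = -3
V(k, v) = sqrt(45 + k)
E = -16 (E = (5 - 3)*(-5 - 3) = 2*(-8) = -16)
E*V(f(-8), -78) = -16*sqrt(45 + (-8)**2) = -16*sqrt(45 + 64) = -16*sqrt(109)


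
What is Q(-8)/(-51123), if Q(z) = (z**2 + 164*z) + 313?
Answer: 935/51123 ≈ 0.018289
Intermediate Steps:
Q(z) = 313 + z**2 + 164*z
Q(-8)/(-51123) = (313 + (-8)**2 + 164*(-8))/(-51123) = (313 + 64 - 1312)*(-1/51123) = -935*(-1/51123) = 935/51123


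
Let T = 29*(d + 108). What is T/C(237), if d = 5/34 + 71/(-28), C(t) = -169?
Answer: -112143/6188 ≈ -18.123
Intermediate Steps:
d = -1137/476 (d = 5*(1/34) + 71*(-1/28) = 5/34 - 71/28 = -1137/476 ≈ -2.3887)
T = 1457859/476 (T = 29*(-1137/476 + 108) = 29*(50271/476) = 1457859/476 ≈ 3062.7)
T/C(237) = (1457859/476)/(-169) = (1457859/476)*(-1/169) = -112143/6188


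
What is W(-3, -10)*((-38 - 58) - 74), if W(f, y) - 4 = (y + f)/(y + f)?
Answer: -850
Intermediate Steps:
W(f, y) = 5 (W(f, y) = 4 + (y + f)/(y + f) = 4 + (f + y)/(f + y) = 4 + 1 = 5)
W(-3, -10)*((-38 - 58) - 74) = 5*((-38 - 58) - 74) = 5*(-96 - 74) = 5*(-170) = -850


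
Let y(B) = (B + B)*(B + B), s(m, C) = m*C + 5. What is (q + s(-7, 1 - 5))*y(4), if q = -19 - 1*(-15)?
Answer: 1856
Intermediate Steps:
s(m, C) = 5 + C*m (s(m, C) = C*m + 5 = 5 + C*m)
y(B) = 4*B² (y(B) = (2*B)*(2*B) = 4*B²)
q = -4 (q = -19 + 15 = -4)
(q + s(-7, 1 - 5))*y(4) = (-4 + (5 + (1 - 5)*(-7)))*(4*4²) = (-4 + (5 - 4*(-7)))*(4*16) = (-4 + (5 + 28))*64 = (-4 + 33)*64 = 29*64 = 1856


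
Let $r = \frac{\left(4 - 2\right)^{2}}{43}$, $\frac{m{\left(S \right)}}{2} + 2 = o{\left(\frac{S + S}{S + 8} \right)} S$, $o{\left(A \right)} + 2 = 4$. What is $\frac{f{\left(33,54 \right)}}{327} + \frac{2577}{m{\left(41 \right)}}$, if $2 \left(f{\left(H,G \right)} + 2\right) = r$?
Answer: $\frac{12073919}{749920} \approx 16.1$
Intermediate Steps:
$o{\left(A \right)} = 2$ ($o{\left(A \right)} = -2 + 4 = 2$)
$m{\left(S \right)} = -4 + 4 S$ ($m{\left(S \right)} = -4 + 2 \cdot 2 S = -4 + 4 S$)
$r = \frac{4}{43}$ ($r = 2^{2} \cdot \frac{1}{43} = 4 \cdot \frac{1}{43} = \frac{4}{43} \approx 0.093023$)
$f{\left(H,G \right)} = - \frac{84}{43}$ ($f{\left(H,G \right)} = -2 + \frac{1}{2} \cdot \frac{4}{43} = -2 + \frac{2}{43} = - \frac{84}{43}$)
$\frac{f{\left(33,54 \right)}}{327} + \frac{2577}{m{\left(41 \right)}} = - \frac{84}{43 \cdot 327} + \frac{2577}{-4 + 4 \cdot 41} = \left(- \frac{84}{43}\right) \frac{1}{327} + \frac{2577}{-4 + 164} = - \frac{28}{4687} + \frac{2577}{160} = \frac{12073919}{749920}$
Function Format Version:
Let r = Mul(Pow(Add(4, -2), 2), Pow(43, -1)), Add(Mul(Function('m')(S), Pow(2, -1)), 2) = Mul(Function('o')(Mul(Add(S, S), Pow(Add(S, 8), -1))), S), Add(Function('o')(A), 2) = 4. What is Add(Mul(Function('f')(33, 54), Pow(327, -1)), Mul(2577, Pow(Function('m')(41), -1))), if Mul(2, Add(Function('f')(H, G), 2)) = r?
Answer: Rational(12073919, 749920) ≈ 16.100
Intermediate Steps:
Function('o')(A) = 2 (Function('o')(A) = Add(-2, 4) = 2)
Function('m')(S) = Add(-4, Mul(4, S)) (Function('m')(S) = Add(-4, Mul(2, Mul(2, S))) = Add(-4, Mul(4, S)))
r = Rational(4, 43) (r = Mul(Pow(2, 2), Rational(1, 43)) = Mul(4, Rational(1, 43)) = Rational(4, 43) ≈ 0.093023)
Function('f')(H, G) = Rational(-84, 43) (Function('f')(H, G) = Add(-2, Mul(Rational(1, 2), Rational(4, 43))) = Add(-2, Rational(2, 43)) = Rational(-84, 43))
Add(Mul(Function('f')(33, 54), Pow(327, -1)), Mul(2577, Pow(Function('m')(41), -1))) = Add(Mul(Rational(-84, 43), Pow(327, -1)), Mul(2577, Pow(Add(-4, Mul(4, 41)), -1))) = Add(Mul(Rational(-84, 43), Rational(1, 327)), Mul(2577, Pow(Add(-4, 164), -1))) = Add(Rational(-28, 4687), Mul(2577, Pow(160, -1))) = Add(Rational(-28, 4687), Mul(2577, Rational(1, 160))) = Add(Rational(-28, 4687), Rational(2577, 160)) = Rational(12073919, 749920)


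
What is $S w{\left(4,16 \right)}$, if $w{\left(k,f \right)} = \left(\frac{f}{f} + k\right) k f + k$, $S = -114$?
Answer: $-36936$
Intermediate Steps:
$w{\left(k,f \right)} = k + f k \left(1 + k\right)$ ($w{\left(k,f \right)} = \left(1 + k\right) k f + k = k \left(1 + k\right) f + k = f k \left(1 + k\right) + k = k + f k \left(1 + k\right)$)
$S w{\left(4,16 \right)} = - 114 \cdot 4 \left(1 + 16 + 16 \cdot 4\right) = - 114 \cdot 4 \left(1 + 16 + 64\right) = - 114 \cdot 4 \cdot 81 = \left(-114\right) 324 = -36936$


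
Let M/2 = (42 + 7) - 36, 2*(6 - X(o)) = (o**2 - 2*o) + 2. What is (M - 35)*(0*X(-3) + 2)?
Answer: -18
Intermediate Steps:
X(o) = 5 + o - o**2/2 (X(o) = 6 - ((o**2 - 2*o) + 2)/2 = 6 - (2 + o**2 - 2*o)/2 = 6 + (-1 + o - o**2/2) = 5 + o - o**2/2)
M = 26 (M = 2*((42 + 7) - 36) = 2*(49 - 36) = 2*13 = 26)
(M - 35)*(0*X(-3) + 2) = (26 - 35)*(0*(5 - 3 - 1/2*(-3)**2) + 2) = -9*(0*(5 - 3 - 1/2*9) + 2) = -9*(0*(5 - 3 - 9/2) + 2) = -9*(0*(-5/2) + 2) = -9*(0 + 2) = -9*2 = -18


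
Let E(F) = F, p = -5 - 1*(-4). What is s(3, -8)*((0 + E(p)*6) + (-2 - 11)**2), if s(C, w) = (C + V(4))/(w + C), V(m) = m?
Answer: -1141/5 ≈ -228.20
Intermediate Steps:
p = -1 (p = -5 + 4 = -1)
s(C, w) = (4 + C)/(C + w) (s(C, w) = (C + 4)/(w + C) = (4 + C)/(C + w))
s(3, -8)*((0 + E(p)*6) + (-2 - 11)**2) = ((4 + 3)/(3 - 8))*((0 - 1*6) + (-2 - 11)**2) = (7/(-5))*((0 - 6) + (-13)**2) = (-1/5*7)*(-6 + 169) = -7/5*163 = -1141/5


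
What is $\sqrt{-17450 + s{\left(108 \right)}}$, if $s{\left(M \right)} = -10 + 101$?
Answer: $i \sqrt{17359} \approx 131.75 i$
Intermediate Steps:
$s{\left(M \right)} = 91$
$\sqrt{-17450 + s{\left(108 \right)}} = \sqrt{-17450 + 91} = \sqrt{-17359} = i \sqrt{17359}$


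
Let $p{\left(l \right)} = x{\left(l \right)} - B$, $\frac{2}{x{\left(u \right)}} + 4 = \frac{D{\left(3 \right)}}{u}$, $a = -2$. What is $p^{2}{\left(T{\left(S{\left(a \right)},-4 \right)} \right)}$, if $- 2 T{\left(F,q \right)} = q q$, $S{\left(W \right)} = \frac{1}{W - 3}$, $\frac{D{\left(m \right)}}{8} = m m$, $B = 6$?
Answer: $\frac{6400}{169} \approx 37.87$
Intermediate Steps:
$D{\left(m \right)} = 8 m^{2}$ ($D{\left(m \right)} = 8 m m = 8 m^{2}$)
$x{\left(u \right)} = \frac{2}{-4 + \frac{72}{u}}$ ($x{\left(u \right)} = \frac{2}{-4 + \frac{8 \cdot 3^{2}}{u}} = \frac{2}{-4 + \frac{8 \cdot 9}{u}} = \frac{2}{-4 + \frac{72}{u}}$)
$S{\left(W \right)} = \frac{1}{-3 + W}$
$T{\left(F,q \right)} = - \frac{q^{2}}{2}$ ($T{\left(F,q \right)} = - \frac{q q}{2} = - \frac{q^{2}}{2}$)
$p{\left(l \right)} = -6 - \frac{l}{-36 + 2 l}$ ($p{\left(l \right)} = - \frac{l}{-36 + 2 l} - 6 = -6 - \frac{l}{-36 + 2 l}$)
$p^{2}{\left(T{\left(S{\left(a \right)},-4 \right)} \right)} = \left(\frac{216 - 13 \left(- \frac{\left(-4\right)^{2}}{2}\right)}{2 \left(-18 - \frac{\left(-4\right)^{2}}{2}\right)}\right)^{2} = \left(\frac{216 - 13 \left(\left(- \frac{1}{2}\right) 16\right)}{2 \left(-18 - 8\right)}\right)^{2} = \left(\frac{216 - -104}{2 \left(-18 - 8\right)}\right)^{2} = \left(\frac{216 + 104}{2 \left(-26\right)}\right)^{2} = \left(\frac{1}{2} \left(- \frac{1}{26}\right) 320\right)^{2} = \left(- \frac{80}{13}\right)^{2} = \frac{6400}{169}$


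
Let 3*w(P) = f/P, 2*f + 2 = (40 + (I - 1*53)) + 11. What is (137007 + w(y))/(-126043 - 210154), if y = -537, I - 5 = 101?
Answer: -73572742/180537789 ≈ -0.40752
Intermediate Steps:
I = 106 (I = 5 + 101 = 106)
f = 51 (f = -1 + ((40 + (106 - 1*53)) + 11)/2 = -1 + ((40 + (106 - 53)) + 11)/2 = -1 + ((40 + 53) + 11)/2 = -1 + (93 + 11)/2 = -1 + (1/2)*104 = -1 + 52 = 51)
w(P) = 17/P (w(P) = (51/P)/3 = 17/P)
(137007 + w(y))/(-126043 - 210154) = (137007 + 17/(-537))/(-126043 - 210154) = (137007 + 17*(-1/537))/(-336197) = (137007 - 17/537)*(-1/336197) = (73572742/537)*(-1/336197) = -73572742/180537789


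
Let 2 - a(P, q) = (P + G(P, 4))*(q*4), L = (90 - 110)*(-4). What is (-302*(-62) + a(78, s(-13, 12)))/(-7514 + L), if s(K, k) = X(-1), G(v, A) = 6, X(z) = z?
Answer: -1059/413 ≈ -2.5642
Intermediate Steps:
L = 80 (L = -20*(-4) = 80)
s(K, k) = -1
a(P, q) = 2 - 4*q*(6 + P) (a(P, q) = 2 - (P + 6)*q*4 = 2 - (6 + P)*4*q = 2 - 4*q*(6 + P))
(-302*(-62) + a(78, s(-13, 12)))/(-7514 + L) = (-302*(-62) + (2 - 24*(-1) - 4*78*(-1)))/(-7514 + 80) = (18724 + (2 + 24 + 312))/(-7434) = (18724 + 338)*(-1/7434) = 19062*(-1/7434) = -1059/413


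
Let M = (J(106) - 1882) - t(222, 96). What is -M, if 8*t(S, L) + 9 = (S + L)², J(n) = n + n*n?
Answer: 25435/8 ≈ 3179.4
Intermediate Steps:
J(n) = n + n²
t(S, L) = -9/8 + (L + S)²/8 (t(S, L) = -9/8 + (S + L)²/8 = -9/8 + (L + S)²/8)
M = -25435/8 (M = (106*(1 + 106) - 1882) - (-9/8 + (96 + 222)²/8) = (106*107 - 1882) - (-9/8 + (⅛)*318²) = (11342 - 1882) - (-9/8 + (⅛)*101124) = 9460 - (-9/8 + 25281/2) = 9460 - 1*101115/8 = 9460 - 101115/8 = -25435/8 ≈ -3179.4)
-M = -1*(-25435/8) = 25435/8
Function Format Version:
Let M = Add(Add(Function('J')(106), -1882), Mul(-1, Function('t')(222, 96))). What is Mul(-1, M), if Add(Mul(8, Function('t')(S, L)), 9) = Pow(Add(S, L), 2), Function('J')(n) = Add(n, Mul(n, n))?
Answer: Rational(25435, 8) ≈ 3179.4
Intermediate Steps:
Function('J')(n) = Add(n, Pow(n, 2))
Function('t')(S, L) = Add(Rational(-9, 8), Mul(Rational(1, 8), Pow(Add(L, S), 2))) (Function('t')(S, L) = Add(Rational(-9, 8), Mul(Rational(1, 8), Pow(Add(S, L), 2))) = Add(Rational(-9, 8), Mul(Rational(1, 8), Pow(Add(L, S), 2))))
M = Rational(-25435, 8) (M = Add(Add(Mul(106, Add(1, 106)), -1882), Mul(-1, Add(Rational(-9, 8), Mul(Rational(1, 8), Pow(Add(96, 222), 2))))) = Add(Add(Mul(106, 107), -1882), Mul(-1, Add(Rational(-9, 8), Mul(Rational(1, 8), Pow(318, 2))))) = Add(Add(11342, -1882), Mul(-1, Add(Rational(-9, 8), Mul(Rational(1, 8), 101124)))) = Add(9460, Mul(-1, Add(Rational(-9, 8), Rational(25281, 2)))) = Add(9460, Mul(-1, Rational(101115, 8))) = Add(9460, Rational(-101115, 8)) = Rational(-25435, 8) ≈ -3179.4)
Mul(-1, M) = Mul(-1, Rational(-25435, 8)) = Rational(25435, 8)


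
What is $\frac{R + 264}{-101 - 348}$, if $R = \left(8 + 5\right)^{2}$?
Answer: $- \frac{433}{449} \approx -0.96437$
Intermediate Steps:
$R = 169$ ($R = 13^{2} = 169$)
$\frac{R + 264}{-101 - 348} = \frac{169 + 264}{-101 - 348} = \frac{433}{-449} = 433 \left(- \frac{1}{449}\right) = - \frac{433}{449}$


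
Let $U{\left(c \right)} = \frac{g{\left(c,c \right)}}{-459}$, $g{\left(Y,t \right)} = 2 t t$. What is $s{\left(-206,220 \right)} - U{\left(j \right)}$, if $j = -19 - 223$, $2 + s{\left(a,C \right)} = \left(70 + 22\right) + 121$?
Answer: $\frac{213977}{459} \approx 466.18$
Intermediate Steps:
$s{\left(a,C \right)} = 211$ ($s{\left(a,C \right)} = -2 + \left(\left(70 + 22\right) + 121\right) = -2 + \left(92 + 121\right) = -2 + 213 = 211$)
$j = -242$ ($j = -19 - 223 = -242$)
$g{\left(Y,t \right)} = 2 t^{2}$
$U{\left(c \right)} = - \frac{2 c^{2}}{459}$ ($U{\left(c \right)} = \frac{2 c^{2}}{-459} = 2 c^{2} \left(- \frac{1}{459}\right) = - \frac{2 c^{2}}{459}$)
$s{\left(-206,220 \right)} - U{\left(j \right)} = 211 - - \frac{2 \left(-242\right)^{2}}{459} = 211 - \left(- \frac{2}{459}\right) 58564 = 211 - - \frac{117128}{459} = 211 + \frac{117128}{459} = \frac{213977}{459}$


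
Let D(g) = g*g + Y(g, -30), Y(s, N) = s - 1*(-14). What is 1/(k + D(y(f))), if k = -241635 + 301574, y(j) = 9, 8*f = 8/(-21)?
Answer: 1/60043 ≈ 1.6655e-5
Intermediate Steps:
f = -1/21 (f = (8/(-21))/8 = (8*(-1/21))/8 = (⅛)*(-8/21) = -1/21 ≈ -0.047619)
Y(s, N) = 14 + s (Y(s, N) = s + 14 = 14 + s)
D(g) = 14 + g + g² (D(g) = g*g + (14 + g) = g² + (14 + g) = 14 + g + g²)
k = 59939
1/(k + D(y(f))) = 1/(59939 + (14 + 9 + 9²)) = 1/(59939 + (14 + 9 + 81)) = 1/(59939 + 104) = 1/60043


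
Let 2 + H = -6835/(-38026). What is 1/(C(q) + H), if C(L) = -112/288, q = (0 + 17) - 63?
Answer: -171117/378022 ≈ -0.45266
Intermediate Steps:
q = -46 (q = 17 - 63 = -46)
C(L) = -7/18 (C(L) = -112*1/288 = -7/18)
H = -69217/38026 (H = -2 - 6835/(-38026) = -2 - 6835*(-1/38026) = -2 + 6835/38026 = -69217/38026 ≈ -1.8203)
1/(C(q) + H) = 1/(-7/18 - 69217/38026) = 1/(-378022/171117) = -171117/378022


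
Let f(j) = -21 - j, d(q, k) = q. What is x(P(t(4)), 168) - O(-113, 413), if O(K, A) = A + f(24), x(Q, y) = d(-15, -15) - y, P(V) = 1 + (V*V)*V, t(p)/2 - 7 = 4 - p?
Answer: -551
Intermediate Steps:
t(p) = 22 - 2*p (t(p) = 14 + 2*(4 - p) = 14 + (8 - 2*p) = 22 - 2*p)
P(V) = 1 + V³ (P(V) = 1 + V²*V = 1 + V³)
x(Q, y) = -15 - y
O(K, A) = -45 + A (O(K, A) = A + (-21 - 1*24) = A + (-21 - 24) = A - 45 = -45 + A)
x(P(t(4)), 168) - O(-113, 413) = (-15 - 1*168) - (-45 + 413) = (-15 - 168) - 1*368 = -183 - 368 = -551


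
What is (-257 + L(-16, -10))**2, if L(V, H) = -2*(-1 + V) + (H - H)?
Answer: 49729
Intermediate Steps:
L(V, H) = 2 - 2*V (L(V, H) = (2 - 2*V) + 0 = 2 - 2*V)
(-257 + L(-16, -10))**2 = (-257 + (2 - 2*(-16)))**2 = (-257 + (2 + 32))**2 = (-257 + 34)**2 = (-223)**2 = 49729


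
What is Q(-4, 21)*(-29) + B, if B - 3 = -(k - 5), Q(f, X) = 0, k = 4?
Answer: 4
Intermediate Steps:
B = 4 (B = 3 - (4 - 5) = 3 - 1*(-1) = 3 + 1 = 4)
Q(-4, 21)*(-29) + B = 0*(-29) + 4 = 0 + 4 = 4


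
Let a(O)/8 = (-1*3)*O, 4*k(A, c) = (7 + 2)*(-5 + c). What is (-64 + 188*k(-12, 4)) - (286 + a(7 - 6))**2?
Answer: -69131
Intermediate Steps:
k(A, c) = -45/4 + 9*c/4 (k(A, c) = ((7 + 2)*(-5 + c))/4 = (9*(-5 + c))/4 = (-45 + 9*c)/4 = -45/4 + 9*c/4)
a(O) = -24*O (a(O) = 8*((-1*3)*O) = 8*(-3*O) = -24*O)
(-64 + 188*k(-12, 4)) - (286 + a(7 - 6))**2 = (-64 + 188*(-45/4 + (9/4)*4)) - (286 - 24*(7 - 6))**2 = (-64 + 188*(-45/4 + 9)) - (286 - 24*1)**2 = (-64 + 188*(-9/4)) - (286 - 24)**2 = (-64 - 423) - 1*262**2 = -487 - 1*68644 = -487 - 68644 = -69131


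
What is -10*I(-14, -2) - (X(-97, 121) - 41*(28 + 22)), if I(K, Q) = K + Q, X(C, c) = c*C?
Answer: 13947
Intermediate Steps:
X(C, c) = C*c
-10*I(-14, -2) - (X(-97, 121) - 41*(28 + 22)) = -10*(-14 - 2) - (-97*121 - 41*(28 + 22)) = -10*(-16) - (-11737 - 41*50) = 160 - (-11737 - 2050) = 160 - 1*(-13787) = 160 + 13787 = 13947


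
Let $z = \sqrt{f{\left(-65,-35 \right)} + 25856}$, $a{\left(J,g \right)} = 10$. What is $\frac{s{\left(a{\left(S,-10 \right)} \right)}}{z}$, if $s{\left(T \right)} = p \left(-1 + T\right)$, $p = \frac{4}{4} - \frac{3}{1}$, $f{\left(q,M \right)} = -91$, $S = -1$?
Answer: $- \frac{18 \sqrt{25765}}{25765} \approx -0.11214$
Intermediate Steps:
$p = -2$ ($p = 4 \cdot \frac{1}{4} - 3 = 1 - 3 = -2$)
$z = \sqrt{25765}$ ($z = \sqrt{-91 + 25856} = \sqrt{25765} \approx 160.51$)
$s{\left(T \right)} = 2 - 2 T$ ($s{\left(T \right)} = - 2 \left(-1 + T\right) = 2 - 2 T$)
$\frac{s{\left(a{\left(S,-10 \right)} \right)}}{z} = \frac{2 - 20}{\sqrt{25765}} = \left(2 - 20\right) \frac{\sqrt{25765}}{25765} = - 18 \frac{\sqrt{25765}}{25765} = - \frac{18 \sqrt{25765}}{25765}$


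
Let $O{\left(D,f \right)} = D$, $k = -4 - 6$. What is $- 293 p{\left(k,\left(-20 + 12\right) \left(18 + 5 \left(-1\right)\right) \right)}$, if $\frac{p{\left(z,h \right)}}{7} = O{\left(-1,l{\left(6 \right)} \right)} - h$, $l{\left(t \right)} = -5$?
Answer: $-211253$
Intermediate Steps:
$k = -10$ ($k = -4 - 6 = -10$)
$p{\left(z,h \right)} = -7 - 7 h$ ($p{\left(z,h \right)} = 7 \left(-1 - h\right) = -7 - 7 h$)
$- 293 p{\left(k,\left(-20 + 12\right) \left(18 + 5 \left(-1\right)\right) \right)} = - 293 \left(-7 - 7 \left(-20 + 12\right) \left(18 + 5 \left(-1\right)\right)\right) = - 293 \left(-7 - 7 \left(- 8 \left(18 - 5\right)\right)\right) = - 293 \left(-7 - 7 \left(\left(-8\right) 13\right)\right) = - 293 \left(-7 - -728\right) = - 293 \left(-7 + 728\right) = \left(-293\right) 721 = -211253$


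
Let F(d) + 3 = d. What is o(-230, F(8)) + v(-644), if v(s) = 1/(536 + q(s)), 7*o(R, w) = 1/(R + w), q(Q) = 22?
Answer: 113/97650 ≈ 0.0011572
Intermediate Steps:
F(d) = -3 + d
o(R, w) = 1/(7*(R + w))
v(s) = 1/558 (v(s) = 1/(536 + 22) = 1/558)
o(-230, F(8)) + v(-644) = 1/(7*(-230 + (-3 + 8))) + 1/558 = 1/(7*(-230 + 5)) + 1/558 = (⅐)/(-225) + 1/558 = (⅐)*(-1/225) + 1/558 = -1/1575 + 1/558 = 113/97650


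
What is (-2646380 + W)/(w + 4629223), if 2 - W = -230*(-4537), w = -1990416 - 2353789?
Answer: -1844944/142509 ≈ -12.946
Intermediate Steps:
w = -4344205
W = -1043508 (W = 2 - (-230)*(-4537) = 2 - 1*1043510 = 2 - 1043510 = -1043508)
(-2646380 + W)/(w + 4629223) = (-2646380 - 1043508)/(-4344205 + 4629223) = -3689888/285018 = -3689888*1/285018 = -1844944/142509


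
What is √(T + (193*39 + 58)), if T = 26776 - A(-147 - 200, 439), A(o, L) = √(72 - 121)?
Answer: √(34361 - 7*I) ≈ 185.37 - 0.019*I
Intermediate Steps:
A(o, L) = 7*I (A(o, L) = √(-49) = 7*I)
T = 26776 - 7*I ≈ 26776.0 - 7.0*I
√(T + (193*39 + 58)) = √((26776 - 7*I) + (193*39 + 58)) = √((26776 - 7*I) + (7527 + 58)) = √((26776 - 7*I) + 7585) = √(34361 - 7*I)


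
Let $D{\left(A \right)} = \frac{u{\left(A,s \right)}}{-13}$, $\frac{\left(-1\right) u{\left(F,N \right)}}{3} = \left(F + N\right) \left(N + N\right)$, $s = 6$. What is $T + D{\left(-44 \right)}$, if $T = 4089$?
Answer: $\frac{51789}{13} \approx 3983.8$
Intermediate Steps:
$u{\left(F,N \right)} = - 6 N \left(F + N\right)$ ($u{\left(F,N \right)} = - 3 \left(F + N\right) \left(N + N\right) = - 3 \left(F + N\right) 2 N = - 3 \cdot 2 N \left(F + N\right) = - 6 N \left(F + N\right)$)
$D{\left(A \right)} = \frac{216}{13} + \frac{36 A}{13}$ ($D{\left(A \right)} = \frac{\left(-6\right) 6 \left(A + 6\right)}{-13} = \left(-6\right) 6 \left(6 + A\right) \left(- \frac{1}{13}\right) = \left(-216 - 36 A\right) \left(- \frac{1}{13}\right) = \frac{216}{13} + \frac{36 A}{13}$)
$T + D{\left(-44 \right)} = 4089 + \left(\frac{216}{13} + \frac{36}{13} \left(-44\right)\right) = 4089 + \left(\frac{216}{13} - \frac{1584}{13}\right) = 4089 - \frac{1368}{13} = \frac{51789}{13}$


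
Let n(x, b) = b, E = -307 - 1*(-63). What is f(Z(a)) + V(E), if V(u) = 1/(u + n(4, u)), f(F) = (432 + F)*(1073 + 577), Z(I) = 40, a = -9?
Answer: 380054399/488 ≈ 7.7880e+5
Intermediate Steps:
f(F) = 712800 + 1650*F (f(F) = (432 + F)*1650 = 712800 + 1650*F)
E = -244 (E = -307 + 63 = -244)
V(u) = 1/(2*u) (V(u) = 1/(u + u) = 1/(2*u))
f(Z(a)) + V(E) = (712800 + 1650*40) + (½)/(-244) = (712800 + 66000) + (½)*(-1/244) = 778800 - 1/488 = 380054399/488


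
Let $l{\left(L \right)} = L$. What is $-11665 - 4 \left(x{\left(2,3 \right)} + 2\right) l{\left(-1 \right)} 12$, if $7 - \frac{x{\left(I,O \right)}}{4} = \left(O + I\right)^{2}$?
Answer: $-15025$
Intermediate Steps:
$x{\left(I,O \right)} = 28 - 4 \left(I + O\right)^{2}$ ($x{\left(I,O \right)} = 28 - 4 \left(O + I\right)^{2} = 28 - 4 \left(I + O\right)^{2}$)
$-11665 - 4 \left(x{\left(2,3 \right)} + 2\right) l{\left(-1 \right)} 12 = -11665 - 4 \left(\left(28 - 4 \left(2 + 3\right)^{2}\right) + 2\right) \left(-1\right) 12 = -11665 - 4 \left(\left(28 - 4 \cdot 5^{2}\right) + 2\right) \left(-1\right) 12 = -11665 - 4 \left(\left(28 - 100\right) + 2\right) \left(-1\right) 12 = -11665 - 4 \left(-72 + 2\right) \left(-1\right) 12 = -11665 - 4 \left(-70\right) \left(-1\right) 12 = -11665 - \left(-280\right) \left(-1\right) 12 = -11665 - 280 \cdot 12 = -11665 - 3360 = -15025$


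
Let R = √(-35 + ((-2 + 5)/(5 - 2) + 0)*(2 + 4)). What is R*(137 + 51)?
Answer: 188*I*√29 ≈ 1012.4*I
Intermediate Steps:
R = I*√29 (R = √(-35 + (3/3 + 0)*6) = √(-35 + (3*(⅓) + 0)*6) = √(-35 + (1 + 0)*6) = √(-35 + 1*6) = √(-35 + 6) = √(-29) = I*√29 ≈ 5.3852*I)
R*(137 + 51) = (I*√29)*(137 + 51) = (I*√29)*188 = 188*I*√29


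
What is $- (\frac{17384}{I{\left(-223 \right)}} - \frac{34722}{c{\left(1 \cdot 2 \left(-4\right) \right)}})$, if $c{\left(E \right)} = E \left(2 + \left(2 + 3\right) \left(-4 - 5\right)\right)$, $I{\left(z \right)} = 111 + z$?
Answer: $\frac{308405}{1204} \approx 256.15$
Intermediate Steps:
$c{\left(E \right)} = - 43 E$ ($c{\left(E \right)} = E \left(2 + 5 \left(-9\right)\right) = E \left(2 - 45\right) = E \left(-43\right) = - 43 E$)
$- (\frac{17384}{I{\left(-223 \right)}} - \frac{34722}{c{\left(1 \cdot 2 \left(-4\right) \right)}}) = - (\frac{17384}{111 - 223} - \frac{34722}{\left(-43\right) 1 \cdot 2 \left(-4\right)}) = - (\frac{17384}{-112} - \frac{34722}{\left(-43\right) 2 \left(-4\right)}) = - (17384 \left(- \frac{1}{112}\right) - \frac{34722}{\left(-43\right) \left(-8\right)}) = - (- \frac{2173}{14} - \frac{34722}{344}) = - (- \frac{2173}{14} - \frac{17361}{172}) = \left(-1\right) \left(- \frac{308405}{1204}\right) = \frac{308405}{1204}$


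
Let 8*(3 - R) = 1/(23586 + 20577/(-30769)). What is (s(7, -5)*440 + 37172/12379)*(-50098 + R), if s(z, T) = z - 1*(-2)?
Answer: -3566889731881262322767/17966807737206 ≈ -1.9853e+8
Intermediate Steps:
R = 17416698599/5805576456 (R = 3 - 1/(8*(23586 + 20577/(-30769))) = 3 - 1/(8*(23586 + 20577*(-1/30769))) = 3 - 1/(8*(23586 - 20577/30769)) = 3 - 1/(8*725697057/30769) = 3 - 1/8*30769/725697057 = 3 - 30769/5805576456 = 17416698599/5805576456 ≈ 3.0000)
s(z, T) = 2 + z (s(z, T) = z + 2 = 2 + z)
(s(7, -5)*440 + 37172/12379)*(-50098 + R) = ((2 + 7)*440 + 37172/12379)*(-50098 + 17416698599/5805576456) = (9*440 + 37172*(1/12379))*(-290830352594089/5805576456) = (3960 + 37172/12379)*(-290830352594089/5805576456) = (49058012/12379)*(-290830352594089/5805576456) = -3566889731881262322767/17966807737206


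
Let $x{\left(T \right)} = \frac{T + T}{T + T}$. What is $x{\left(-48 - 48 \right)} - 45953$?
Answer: $-45952$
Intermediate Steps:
$x{\left(T \right)} = 1$ ($x{\left(T \right)} = \frac{2 T}{2 T} = 2 T \frac{1}{2 T} = 1$)
$x{\left(-48 - 48 \right)} - 45953 = 1 - 45953 = -45952$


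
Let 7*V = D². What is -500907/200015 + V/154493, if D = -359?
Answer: -515928242842/216306421765 ≈ -2.3852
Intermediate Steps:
V = 128881/7 (V = (⅐)*(-359)² = (⅐)*128881 = 128881/7 ≈ 18412.)
-500907/200015 + V/154493 = -500907/200015 + (128881/7)/154493 = -500907*1/200015 + (128881/7)*(1/154493) = -500907/200015 + 128881/1081451 = -515928242842/216306421765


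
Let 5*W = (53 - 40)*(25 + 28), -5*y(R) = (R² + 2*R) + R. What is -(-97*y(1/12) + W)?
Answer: -20561/144 ≈ -142.78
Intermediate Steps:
y(R) = -3*R/5 - R²/5 (y(R) = -((R² + 2*R) + R)/5 = -(R² + 3*R)/5 = -3*R/5 - R²/5)
W = 689/5 (W = ((53 - 40)*(25 + 28))/5 = (13*53)/5 = (⅕)*689 = 689/5 ≈ 137.80)
-(-97*y(1/12) + W) = -(-(-97)*(3 + 1/12)/(5*12) + 689/5) = -(-(-97)*37/(5*12*12) + 689/5) = -(-97*(-37/720) + 689/5) = -(3589/720 + 689/5) = -1*20561/144 = -20561/144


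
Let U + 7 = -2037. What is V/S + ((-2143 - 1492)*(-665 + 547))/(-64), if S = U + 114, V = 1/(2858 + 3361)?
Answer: -1287076310791/192042720 ≈ -6702.0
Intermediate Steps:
U = -2044 (U = -7 - 2037 = -2044)
V = 1/6219 ≈ 0.00016080
S = -1930 (S = -2044 + 114 = -1930)
V/S + ((-2143 - 1492)*(-665 + 547))/(-64) = (1/6219)/(-1930) + ((-2143 - 1492)*(-665 + 547))/(-64) = (1/6219)*(-1/1930) - 3635*(-118)*(-1/64) = -1/12002670 + 428930*(-1/64) = -1/12002670 - 214465/32 = -1287076310791/192042720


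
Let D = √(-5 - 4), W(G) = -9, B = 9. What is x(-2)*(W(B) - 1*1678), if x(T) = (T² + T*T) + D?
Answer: -13496 - 5061*I ≈ -13496.0 - 5061.0*I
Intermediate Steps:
D = 3*I (D = √(-9) = 3*I ≈ 3.0*I)
x(T) = 2*T² + 3*I (x(T) = (T² + T*T) + 3*I = (T² + T²) + 3*I = 2*T² + 3*I)
x(-2)*(W(B) - 1*1678) = (2*(-2)² + 3*I)*(-9 - 1*1678) = (2*4 + 3*I)*(-9 - 1678) = (8 + 3*I)*(-1687) = -13496 - 5061*I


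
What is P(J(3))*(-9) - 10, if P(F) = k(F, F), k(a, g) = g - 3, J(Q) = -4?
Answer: 53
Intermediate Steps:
k(a, g) = -3 + g
P(F) = -3 + F
P(J(3))*(-9) - 10 = (-3 - 4)*(-9) - 10 = -7*(-9) - 10 = 63 - 10 = 53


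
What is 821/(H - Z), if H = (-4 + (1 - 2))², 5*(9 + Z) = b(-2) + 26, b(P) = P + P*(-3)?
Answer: 821/28 ≈ 29.321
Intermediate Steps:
b(P) = -2*P (b(P) = P - 3*P = -2*P)
Z = -3 (Z = -9 + (-2*(-2) + 26)/5 = -9 + (4 + 26)/5 = -9 + (⅕)*30 = -9 + 6 = -3)
H = 25 (H = (-4 - 1)² = (-5)² = 25)
821/(H - Z) = 821/(25 - 1*(-3)) = 821/(25 + 3) = 821/28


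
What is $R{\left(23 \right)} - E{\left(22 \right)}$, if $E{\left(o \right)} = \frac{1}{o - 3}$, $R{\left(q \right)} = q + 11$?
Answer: $\frac{645}{19} \approx 33.947$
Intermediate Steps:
$R{\left(q \right)} = 11 + q$
$E{\left(o \right)} = \frac{1}{-3 + o}$
$R{\left(23 \right)} - E{\left(22 \right)} = \left(11 + 23\right) - \frac{1}{-3 + 22} = 34 - \frac{1}{19} = \frac{645}{19}$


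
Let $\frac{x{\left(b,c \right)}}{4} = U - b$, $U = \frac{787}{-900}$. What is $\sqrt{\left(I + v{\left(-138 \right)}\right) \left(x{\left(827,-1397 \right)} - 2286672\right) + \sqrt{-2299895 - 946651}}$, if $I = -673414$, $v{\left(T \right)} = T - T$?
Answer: $\frac{\sqrt{346974063113818 + 225 i \sqrt{3246546}}}{15} \approx 1.2418 \cdot 10^{6} + 0.00072548 i$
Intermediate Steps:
$v{\left(T \right)} = 0$
$U = - \frac{787}{900}$ ($U = 787 \left(- \frac{1}{900}\right) = - \frac{787}{900} \approx -0.87444$)
$x{\left(b,c \right)} = - \frac{787}{225} - 4 b$ ($x{\left(b,c \right)} = 4 \left(- \frac{787}{900} - b\right) = - \frac{787}{225} - 4 b$)
$\sqrt{\left(I + v{\left(-138 \right)}\right) \left(x{\left(827,-1397 \right)} - 2286672\right) + \sqrt{-2299895 - 946651}} = \sqrt{\left(-673414 + 0\right) \left(\left(- \frac{787}{225} - 3308\right) - 2286672\right) + \sqrt{-2299895 - 946651}} = \sqrt{- 673414 \left(\left(- \frac{787}{225} - 3308\right) - 2286672\right) + \sqrt{-3246546}} = \sqrt{- 673414 \left(- \frac{745087}{225} - 2286672\right) + i \sqrt{3246546}} = \sqrt{\left(-673414\right) \left(- \frac{515246287}{225}\right) + i \sqrt{3246546}} = \sqrt{\frac{346974063113818}{225} + i \sqrt{3246546}}$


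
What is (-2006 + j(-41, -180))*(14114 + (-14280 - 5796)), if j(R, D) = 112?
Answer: 11292028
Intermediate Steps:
(-2006 + j(-41, -180))*(14114 + (-14280 - 5796)) = (-2006 + 112)*(14114 + (-14280 - 5796)) = -1894*(14114 - 20076) = -1894*(-5962) = 11292028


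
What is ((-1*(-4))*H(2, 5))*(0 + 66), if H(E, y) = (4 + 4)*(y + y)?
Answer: 21120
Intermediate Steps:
H(E, y) = 16*y (H(E, y) = 8*(2*y) = 16*y)
((-1*(-4))*H(2, 5))*(0 + 66) = ((-1*(-4))*(16*5))*(0 + 66) = (4*80)*66 = 320*66 = 21120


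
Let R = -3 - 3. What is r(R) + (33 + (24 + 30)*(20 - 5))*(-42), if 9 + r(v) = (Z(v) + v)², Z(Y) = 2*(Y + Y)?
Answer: -34515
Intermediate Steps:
Z(Y) = 4*Y (Z(Y) = 2*(2*Y) = 4*Y)
R = -6
r(v) = -9 + 25*v² (r(v) = -9 + (4*v + v)² = -9 + (5*v)² = -9 + 25*v²)
r(R) + (33 + (24 + 30)*(20 - 5))*(-42) = (-9 + 25*(-6)²) + (33 + (24 + 30)*(20 - 5))*(-42) = (-9 + 25*36) + (33 + 54*15)*(-42) = (-9 + 900) + (33 + 810)*(-42) = 891 + 843*(-42) = 891 - 35406 = -34515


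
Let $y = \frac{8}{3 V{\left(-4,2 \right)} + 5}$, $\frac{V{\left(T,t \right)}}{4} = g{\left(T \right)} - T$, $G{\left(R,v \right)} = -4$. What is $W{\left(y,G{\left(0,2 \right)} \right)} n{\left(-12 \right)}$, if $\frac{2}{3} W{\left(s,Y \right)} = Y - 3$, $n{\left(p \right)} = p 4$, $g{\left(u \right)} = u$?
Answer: $504$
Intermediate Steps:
$V{\left(T,t \right)} = 0$ ($V{\left(T,t \right)} = 4 \left(T - T\right) = 4 \cdot 0 = 0$)
$n{\left(p \right)} = 4 p$
$y = \frac{8}{5}$ ($y = \frac{8}{3 \cdot 0 + 5} = \frac{8}{0 + 5} = \frac{8}{5} \approx 1.6$)
$W{\left(s,Y \right)} = - \frac{9}{2} + \frac{3 Y}{2}$ ($W{\left(s,Y \right)} = \frac{3 \left(Y - 3\right)}{2} = \frac{3 \left(-3 + Y\right)}{2} = - \frac{9}{2} + \frac{3 Y}{2}$)
$W{\left(y,G{\left(0,2 \right)} \right)} n{\left(-12 \right)} = \left(- \frac{9}{2} + \frac{3}{2} \left(-4\right)\right) 4 \left(-12\right) = \left(- \frac{9}{2} - 6\right) \left(-48\right) = \left(- \frac{21}{2}\right) \left(-48\right) = 504$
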